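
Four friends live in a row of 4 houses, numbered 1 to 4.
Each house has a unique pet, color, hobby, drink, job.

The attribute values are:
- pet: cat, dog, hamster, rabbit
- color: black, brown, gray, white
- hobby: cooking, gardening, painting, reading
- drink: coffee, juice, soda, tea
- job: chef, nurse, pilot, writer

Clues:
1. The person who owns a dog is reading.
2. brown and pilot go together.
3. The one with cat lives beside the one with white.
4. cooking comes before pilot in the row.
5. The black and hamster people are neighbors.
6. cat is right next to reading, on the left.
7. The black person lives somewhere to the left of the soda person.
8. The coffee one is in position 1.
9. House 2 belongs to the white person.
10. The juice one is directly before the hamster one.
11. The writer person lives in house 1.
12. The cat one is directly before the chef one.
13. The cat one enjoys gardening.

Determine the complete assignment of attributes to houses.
Solution:

House | Pet | Color | Hobby | Drink | Job
-----------------------------------------
  1   | cat | gray | gardening | coffee | writer
  2   | dog | white | reading | tea | chef
  3   | rabbit | black | cooking | juice | nurse
  4   | hamster | brown | painting | soda | pilot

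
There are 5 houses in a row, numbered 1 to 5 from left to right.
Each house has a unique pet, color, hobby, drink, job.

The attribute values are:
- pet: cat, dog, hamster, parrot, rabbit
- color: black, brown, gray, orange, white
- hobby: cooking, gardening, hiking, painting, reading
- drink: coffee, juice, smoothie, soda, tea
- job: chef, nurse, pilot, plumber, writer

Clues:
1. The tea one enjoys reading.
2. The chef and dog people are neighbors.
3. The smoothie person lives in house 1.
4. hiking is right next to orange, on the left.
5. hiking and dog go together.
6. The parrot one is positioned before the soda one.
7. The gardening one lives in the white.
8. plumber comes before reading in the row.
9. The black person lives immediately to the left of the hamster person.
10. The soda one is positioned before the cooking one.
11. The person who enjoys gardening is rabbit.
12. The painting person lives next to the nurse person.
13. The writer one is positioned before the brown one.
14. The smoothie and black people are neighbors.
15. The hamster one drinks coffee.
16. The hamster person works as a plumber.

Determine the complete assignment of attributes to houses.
Solution:

House | Pet | Color | Hobby | Drink | Job
-----------------------------------------
  1   | parrot | gray | painting | smoothie | chef
  2   | dog | black | hiking | soda | nurse
  3   | hamster | orange | cooking | coffee | plumber
  4   | rabbit | white | gardening | juice | writer
  5   | cat | brown | reading | tea | pilot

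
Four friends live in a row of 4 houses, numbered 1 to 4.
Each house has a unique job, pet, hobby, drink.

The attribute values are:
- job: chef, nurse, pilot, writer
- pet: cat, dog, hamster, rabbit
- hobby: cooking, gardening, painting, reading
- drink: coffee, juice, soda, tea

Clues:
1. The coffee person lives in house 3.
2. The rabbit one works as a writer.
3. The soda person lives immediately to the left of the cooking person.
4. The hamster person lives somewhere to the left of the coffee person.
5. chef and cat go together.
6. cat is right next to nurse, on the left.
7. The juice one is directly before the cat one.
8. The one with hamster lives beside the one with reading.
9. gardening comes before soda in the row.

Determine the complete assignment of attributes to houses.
Solution:

House | Job | Pet | Hobby | Drink
---------------------------------
  1   | pilot | hamster | gardening | juice
  2   | chef | cat | reading | soda
  3   | nurse | dog | cooking | coffee
  4   | writer | rabbit | painting | tea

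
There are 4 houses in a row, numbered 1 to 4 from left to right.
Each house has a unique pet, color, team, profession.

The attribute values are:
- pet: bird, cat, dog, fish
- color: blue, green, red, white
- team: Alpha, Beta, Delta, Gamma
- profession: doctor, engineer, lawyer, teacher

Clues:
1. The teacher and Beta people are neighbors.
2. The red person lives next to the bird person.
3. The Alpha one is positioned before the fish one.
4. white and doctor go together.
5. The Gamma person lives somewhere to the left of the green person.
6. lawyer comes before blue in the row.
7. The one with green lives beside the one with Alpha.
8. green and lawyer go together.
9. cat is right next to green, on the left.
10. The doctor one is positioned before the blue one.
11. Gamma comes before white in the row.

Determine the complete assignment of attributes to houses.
Solution:

House | Pet | Color | Team | Profession
---------------------------------------
  1   | cat | red | Gamma | teacher
  2   | bird | green | Beta | lawyer
  3   | dog | white | Alpha | doctor
  4   | fish | blue | Delta | engineer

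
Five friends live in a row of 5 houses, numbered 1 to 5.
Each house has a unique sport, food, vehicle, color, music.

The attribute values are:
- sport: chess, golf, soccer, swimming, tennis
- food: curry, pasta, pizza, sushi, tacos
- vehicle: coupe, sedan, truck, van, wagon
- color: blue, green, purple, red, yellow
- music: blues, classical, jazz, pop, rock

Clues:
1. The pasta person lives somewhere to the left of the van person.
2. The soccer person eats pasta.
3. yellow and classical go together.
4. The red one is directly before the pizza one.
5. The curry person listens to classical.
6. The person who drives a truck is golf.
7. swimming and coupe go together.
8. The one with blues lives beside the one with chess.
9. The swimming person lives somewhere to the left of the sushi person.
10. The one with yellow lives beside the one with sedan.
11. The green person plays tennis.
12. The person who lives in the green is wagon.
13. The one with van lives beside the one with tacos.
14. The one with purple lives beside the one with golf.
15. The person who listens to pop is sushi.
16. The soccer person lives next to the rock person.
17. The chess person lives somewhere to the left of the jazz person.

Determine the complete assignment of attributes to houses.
Solution:

House | Sport | Food | Vehicle | Color | Music
----------------------------------------------
  1   | swimming | curry | coupe | yellow | classical
  2   | soccer | pasta | sedan | red | blues
  3   | chess | pizza | van | purple | rock
  4   | golf | tacos | truck | blue | jazz
  5   | tennis | sushi | wagon | green | pop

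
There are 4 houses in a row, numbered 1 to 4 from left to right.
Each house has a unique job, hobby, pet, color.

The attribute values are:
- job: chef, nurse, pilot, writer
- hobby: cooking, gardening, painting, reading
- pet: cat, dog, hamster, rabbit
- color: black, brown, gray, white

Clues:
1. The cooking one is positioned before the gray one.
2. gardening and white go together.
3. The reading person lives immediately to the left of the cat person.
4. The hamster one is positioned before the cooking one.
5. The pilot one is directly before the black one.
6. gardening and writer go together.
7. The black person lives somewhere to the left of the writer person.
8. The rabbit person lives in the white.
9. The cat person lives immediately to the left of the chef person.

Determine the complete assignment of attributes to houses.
Solution:

House | Job | Hobby | Pet | Color
---------------------------------
  1   | pilot | reading | hamster | brown
  2   | nurse | cooking | cat | black
  3   | chef | painting | dog | gray
  4   | writer | gardening | rabbit | white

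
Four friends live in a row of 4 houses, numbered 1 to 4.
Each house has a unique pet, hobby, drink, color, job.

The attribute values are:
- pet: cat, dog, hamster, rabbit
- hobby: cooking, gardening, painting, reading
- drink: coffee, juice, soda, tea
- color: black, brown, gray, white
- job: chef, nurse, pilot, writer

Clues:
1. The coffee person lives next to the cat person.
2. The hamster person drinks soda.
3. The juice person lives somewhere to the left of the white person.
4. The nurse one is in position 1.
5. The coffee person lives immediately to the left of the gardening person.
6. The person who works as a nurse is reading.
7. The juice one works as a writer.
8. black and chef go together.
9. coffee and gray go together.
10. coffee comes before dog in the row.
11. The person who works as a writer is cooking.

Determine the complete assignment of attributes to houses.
Solution:

House | Pet | Hobby | Drink | Color | Job
-----------------------------------------
  1   | rabbit | reading | coffee | gray | nurse
  2   | cat | gardening | tea | black | chef
  3   | dog | cooking | juice | brown | writer
  4   | hamster | painting | soda | white | pilot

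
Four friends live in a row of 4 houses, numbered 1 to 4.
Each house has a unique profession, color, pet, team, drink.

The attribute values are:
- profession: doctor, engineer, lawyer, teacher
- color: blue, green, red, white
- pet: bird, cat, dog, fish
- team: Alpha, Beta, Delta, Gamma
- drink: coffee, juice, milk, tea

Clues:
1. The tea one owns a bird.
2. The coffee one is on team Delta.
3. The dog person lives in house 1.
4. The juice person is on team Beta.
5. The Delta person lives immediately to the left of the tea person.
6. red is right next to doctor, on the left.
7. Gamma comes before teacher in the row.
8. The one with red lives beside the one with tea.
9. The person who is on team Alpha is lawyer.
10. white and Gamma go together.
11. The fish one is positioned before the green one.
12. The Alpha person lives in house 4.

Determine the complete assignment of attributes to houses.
Solution:

House | Profession | Color | Pet | Team | Drink
-----------------------------------------------
  1   | engineer | red | dog | Delta | coffee
  2   | doctor | white | bird | Gamma | tea
  3   | teacher | blue | fish | Beta | juice
  4   | lawyer | green | cat | Alpha | milk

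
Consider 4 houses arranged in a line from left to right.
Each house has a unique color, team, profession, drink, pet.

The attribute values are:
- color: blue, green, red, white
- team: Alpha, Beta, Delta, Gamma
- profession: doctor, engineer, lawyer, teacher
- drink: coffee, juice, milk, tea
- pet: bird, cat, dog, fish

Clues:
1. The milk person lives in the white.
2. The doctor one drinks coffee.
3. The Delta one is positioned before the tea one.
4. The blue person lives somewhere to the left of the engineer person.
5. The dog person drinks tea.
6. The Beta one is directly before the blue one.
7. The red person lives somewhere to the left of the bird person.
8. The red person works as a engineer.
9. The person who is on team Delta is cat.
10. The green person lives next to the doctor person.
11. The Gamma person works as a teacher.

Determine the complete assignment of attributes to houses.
Solution:

House | Color | Team | Profession | Drink | Pet
-----------------------------------------------
  1   | green | Beta | lawyer | juice | fish
  2   | blue | Delta | doctor | coffee | cat
  3   | red | Alpha | engineer | tea | dog
  4   | white | Gamma | teacher | milk | bird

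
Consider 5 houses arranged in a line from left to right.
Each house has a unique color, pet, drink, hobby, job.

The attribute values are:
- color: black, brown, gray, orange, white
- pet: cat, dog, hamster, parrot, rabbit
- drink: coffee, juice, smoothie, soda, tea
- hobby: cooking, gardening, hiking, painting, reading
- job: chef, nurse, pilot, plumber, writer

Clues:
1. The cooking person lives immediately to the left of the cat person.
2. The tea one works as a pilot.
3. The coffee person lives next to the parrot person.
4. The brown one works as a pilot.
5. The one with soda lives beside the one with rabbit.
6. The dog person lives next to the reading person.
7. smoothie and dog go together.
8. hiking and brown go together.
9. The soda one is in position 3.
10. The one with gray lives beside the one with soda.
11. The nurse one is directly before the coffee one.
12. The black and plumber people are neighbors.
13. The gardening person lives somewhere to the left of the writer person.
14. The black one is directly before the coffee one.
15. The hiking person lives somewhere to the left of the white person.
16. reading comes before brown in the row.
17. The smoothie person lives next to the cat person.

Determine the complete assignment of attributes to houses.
Solution:

House | Color | Pet | Drink | Hobby | Job
-----------------------------------------
  1   | black | dog | smoothie | cooking | nurse
  2   | gray | cat | coffee | reading | plumber
  3   | orange | parrot | soda | gardening | chef
  4   | brown | rabbit | tea | hiking | pilot
  5   | white | hamster | juice | painting | writer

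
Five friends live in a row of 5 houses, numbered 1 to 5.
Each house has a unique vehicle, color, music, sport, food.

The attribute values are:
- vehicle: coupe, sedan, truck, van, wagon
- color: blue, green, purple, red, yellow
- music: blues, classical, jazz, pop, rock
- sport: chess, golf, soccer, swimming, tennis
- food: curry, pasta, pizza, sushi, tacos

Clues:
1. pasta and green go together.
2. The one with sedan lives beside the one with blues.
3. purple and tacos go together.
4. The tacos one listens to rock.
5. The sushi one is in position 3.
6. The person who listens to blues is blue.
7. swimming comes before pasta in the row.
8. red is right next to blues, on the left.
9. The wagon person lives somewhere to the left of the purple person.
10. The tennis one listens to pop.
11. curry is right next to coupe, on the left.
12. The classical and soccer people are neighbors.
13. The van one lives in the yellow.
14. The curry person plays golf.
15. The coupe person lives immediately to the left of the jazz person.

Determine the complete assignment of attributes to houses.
Solution:

House | Vehicle | Color | Music | Sport | Food
----------------------------------------------
  1   | sedan | red | classical | golf | curry
  2   | coupe | blue | blues | soccer | pizza
  3   | van | yellow | jazz | swimming | sushi
  4   | wagon | green | pop | tennis | pasta
  5   | truck | purple | rock | chess | tacos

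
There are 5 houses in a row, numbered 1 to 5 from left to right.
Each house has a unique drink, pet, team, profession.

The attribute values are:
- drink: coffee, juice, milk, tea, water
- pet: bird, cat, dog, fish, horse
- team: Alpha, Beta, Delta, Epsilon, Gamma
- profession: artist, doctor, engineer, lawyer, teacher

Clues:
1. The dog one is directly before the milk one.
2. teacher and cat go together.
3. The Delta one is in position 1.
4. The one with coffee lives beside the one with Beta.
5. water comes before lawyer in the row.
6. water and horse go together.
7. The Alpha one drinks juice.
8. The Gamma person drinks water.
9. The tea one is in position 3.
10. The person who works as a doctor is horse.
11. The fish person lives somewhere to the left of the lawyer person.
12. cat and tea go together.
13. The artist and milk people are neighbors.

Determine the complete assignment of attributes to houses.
Solution:

House | Drink | Pet | Team | Profession
---------------------------------------
  1   | coffee | dog | Delta | artist
  2   | milk | fish | Beta | engineer
  3   | tea | cat | Epsilon | teacher
  4   | water | horse | Gamma | doctor
  5   | juice | bird | Alpha | lawyer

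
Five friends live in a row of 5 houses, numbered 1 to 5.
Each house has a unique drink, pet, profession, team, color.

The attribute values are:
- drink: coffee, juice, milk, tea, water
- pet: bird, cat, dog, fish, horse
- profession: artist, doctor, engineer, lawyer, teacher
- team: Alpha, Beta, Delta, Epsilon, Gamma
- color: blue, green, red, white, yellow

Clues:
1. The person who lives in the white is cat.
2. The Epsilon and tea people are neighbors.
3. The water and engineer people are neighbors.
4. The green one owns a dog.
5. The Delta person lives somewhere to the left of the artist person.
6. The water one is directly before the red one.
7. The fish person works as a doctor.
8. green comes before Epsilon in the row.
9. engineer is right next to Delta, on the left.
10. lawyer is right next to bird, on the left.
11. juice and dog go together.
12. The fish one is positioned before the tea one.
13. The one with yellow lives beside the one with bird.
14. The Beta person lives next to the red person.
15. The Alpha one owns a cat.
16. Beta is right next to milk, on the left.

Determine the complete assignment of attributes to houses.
Solution:

House | Drink | Pet | Profession | Team | Color
-----------------------------------------------
  1   | water | horse | lawyer | Beta | yellow
  2   | milk | bird | engineer | Gamma | red
  3   | juice | dog | teacher | Delta | green
  4   | coffee | fish | doctor | Epsilon | blue
  5   | tea | cat | artist | Alpha | white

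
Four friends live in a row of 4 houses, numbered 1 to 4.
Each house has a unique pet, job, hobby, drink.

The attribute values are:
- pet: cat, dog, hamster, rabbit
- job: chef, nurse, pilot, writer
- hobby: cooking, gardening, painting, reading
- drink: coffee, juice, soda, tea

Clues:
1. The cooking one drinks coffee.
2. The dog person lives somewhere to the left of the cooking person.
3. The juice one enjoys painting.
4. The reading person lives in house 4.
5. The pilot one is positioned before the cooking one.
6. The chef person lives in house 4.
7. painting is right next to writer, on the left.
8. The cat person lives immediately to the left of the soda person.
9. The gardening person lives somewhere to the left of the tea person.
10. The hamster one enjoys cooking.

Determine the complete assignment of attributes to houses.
Solution:

House | Pet | Job | Hobby | Drink
---------------------------------
  1   | cat | pilot | painting | juice
  2   | dog | writer | gardening | soda
  3   | hamster | nurse | cooking | coffee
  4   | rabbit | chef | reading | tea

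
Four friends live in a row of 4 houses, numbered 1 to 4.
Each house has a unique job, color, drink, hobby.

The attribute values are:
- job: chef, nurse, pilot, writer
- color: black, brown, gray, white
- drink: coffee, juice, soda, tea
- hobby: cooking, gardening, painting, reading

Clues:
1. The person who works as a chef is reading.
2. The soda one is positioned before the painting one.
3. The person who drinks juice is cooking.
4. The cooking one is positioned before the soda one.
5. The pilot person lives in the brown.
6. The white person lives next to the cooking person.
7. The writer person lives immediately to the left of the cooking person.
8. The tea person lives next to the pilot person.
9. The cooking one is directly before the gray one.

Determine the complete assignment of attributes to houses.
Solution:

House | Job | Color | Drink | Hobby
-----------------------------------
  1   | writer | white | tea | gardening
  2   | pilot | brown | juice | cooking
  3   | chef | gray | soda | reading
  4   | nurse | black | coffee | painting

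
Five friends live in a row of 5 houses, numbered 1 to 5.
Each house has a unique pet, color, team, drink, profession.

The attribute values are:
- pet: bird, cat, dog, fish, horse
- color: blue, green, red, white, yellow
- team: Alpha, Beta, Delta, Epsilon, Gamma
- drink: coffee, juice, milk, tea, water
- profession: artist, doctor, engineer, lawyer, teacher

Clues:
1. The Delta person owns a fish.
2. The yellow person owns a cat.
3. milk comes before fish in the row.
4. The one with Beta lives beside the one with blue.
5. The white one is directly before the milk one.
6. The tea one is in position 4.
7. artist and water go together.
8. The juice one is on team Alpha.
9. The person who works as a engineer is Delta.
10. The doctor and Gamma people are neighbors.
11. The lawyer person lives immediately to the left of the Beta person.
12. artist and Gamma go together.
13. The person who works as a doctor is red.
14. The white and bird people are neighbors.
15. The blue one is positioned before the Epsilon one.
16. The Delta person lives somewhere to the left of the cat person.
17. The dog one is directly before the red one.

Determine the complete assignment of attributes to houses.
Solution:

House | Pet | Color | Team | Drink | Profession
-----------------------------------------------
  1   | dog | white | Alpha | juice | lawyer
  2   | bird | red | Beta | milk | doctor
  3   | horse | blue | Gamma | water | artist
  4   | fish | green | Delta | tea | engineer
  5   | cat | yellow | Epsilon | coffee | teacher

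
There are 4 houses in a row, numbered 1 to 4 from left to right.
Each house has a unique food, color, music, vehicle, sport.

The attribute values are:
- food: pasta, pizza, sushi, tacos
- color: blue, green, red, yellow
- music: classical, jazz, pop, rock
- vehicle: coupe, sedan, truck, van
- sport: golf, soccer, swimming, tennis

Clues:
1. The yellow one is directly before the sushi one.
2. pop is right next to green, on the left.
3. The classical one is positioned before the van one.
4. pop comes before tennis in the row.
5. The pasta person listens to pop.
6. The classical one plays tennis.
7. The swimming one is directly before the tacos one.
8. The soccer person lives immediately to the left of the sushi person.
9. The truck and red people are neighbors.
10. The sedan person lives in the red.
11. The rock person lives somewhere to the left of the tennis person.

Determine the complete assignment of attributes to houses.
Solution:

House | Food | Color | Music | Vehicle | Sport
----------------------------------------------
  1   | pasta | yellow | pop | coupe | soccer
  2   | sushi | green | rock | truck | swimming
  3   | tacos | red | classical | sedan | tennis
  4   | pizza | blue | jazz | van | golf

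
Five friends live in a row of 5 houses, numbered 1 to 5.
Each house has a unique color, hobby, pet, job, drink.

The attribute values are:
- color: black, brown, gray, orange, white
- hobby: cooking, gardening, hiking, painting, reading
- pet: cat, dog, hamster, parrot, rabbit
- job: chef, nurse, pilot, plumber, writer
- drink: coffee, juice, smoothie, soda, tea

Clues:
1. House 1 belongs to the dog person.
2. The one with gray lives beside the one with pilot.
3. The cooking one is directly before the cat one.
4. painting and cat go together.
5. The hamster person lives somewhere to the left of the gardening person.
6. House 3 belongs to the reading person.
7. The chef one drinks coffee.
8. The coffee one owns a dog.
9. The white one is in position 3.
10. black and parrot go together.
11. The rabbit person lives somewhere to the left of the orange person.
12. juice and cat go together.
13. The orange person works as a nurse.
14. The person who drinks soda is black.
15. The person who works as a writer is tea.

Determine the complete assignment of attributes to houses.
Solution:

House | Color | Hobby | Pet | Job | Drink
-----------------------------------------
  1   | gray | cooking | dog | chef | coffee
  2   | brown | painting | cat | pilot | juice
  3   | white | reading | rabbit | writer | tea
  4   | orange | hiking | hamster | nurse | smoothie
  5   | black | gardening | parrot | plumber | soda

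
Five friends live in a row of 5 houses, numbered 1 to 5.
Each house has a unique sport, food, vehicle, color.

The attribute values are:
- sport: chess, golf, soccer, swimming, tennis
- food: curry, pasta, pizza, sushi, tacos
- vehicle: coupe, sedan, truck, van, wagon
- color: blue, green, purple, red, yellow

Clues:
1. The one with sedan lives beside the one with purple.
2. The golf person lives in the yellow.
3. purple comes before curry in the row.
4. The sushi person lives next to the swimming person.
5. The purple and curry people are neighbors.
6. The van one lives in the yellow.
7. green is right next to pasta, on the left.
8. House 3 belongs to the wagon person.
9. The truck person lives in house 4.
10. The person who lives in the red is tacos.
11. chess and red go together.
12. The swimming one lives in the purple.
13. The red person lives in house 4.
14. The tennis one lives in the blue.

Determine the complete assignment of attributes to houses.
Solution:

House | Sport | Food | Vehicle | Color
--------------------------------------
  1   | soccer | sushi | sedan | green
  2   | swimming | pasta | coupe | purple
  3   | tennis | curry | wagon | blue
  4   | chess | tacos | truck | red
  5   | golf | pizza | van | yellow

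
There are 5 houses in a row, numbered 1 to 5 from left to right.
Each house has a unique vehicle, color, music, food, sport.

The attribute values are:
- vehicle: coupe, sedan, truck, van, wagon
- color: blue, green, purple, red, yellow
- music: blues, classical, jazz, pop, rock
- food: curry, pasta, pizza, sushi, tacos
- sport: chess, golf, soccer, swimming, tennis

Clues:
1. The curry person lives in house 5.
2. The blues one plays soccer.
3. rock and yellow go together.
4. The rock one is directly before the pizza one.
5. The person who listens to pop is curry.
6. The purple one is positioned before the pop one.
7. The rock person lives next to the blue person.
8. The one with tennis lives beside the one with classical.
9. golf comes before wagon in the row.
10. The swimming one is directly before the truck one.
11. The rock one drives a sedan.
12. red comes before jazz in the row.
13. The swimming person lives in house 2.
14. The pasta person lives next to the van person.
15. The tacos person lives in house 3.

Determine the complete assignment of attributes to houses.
Solution:

House | Vehicle | Color | Music | Food | Sport
----------------------------------------------
  1   | sedan | yellow | rock | pasta | tennis
  2   | van | blue | classical | pizza | swimming
  3   | truck | red | blues | tacos | soccer
  4   | coupe | purple | jazz | sushi | golf
  5   | wagon | green | pop | curry | chess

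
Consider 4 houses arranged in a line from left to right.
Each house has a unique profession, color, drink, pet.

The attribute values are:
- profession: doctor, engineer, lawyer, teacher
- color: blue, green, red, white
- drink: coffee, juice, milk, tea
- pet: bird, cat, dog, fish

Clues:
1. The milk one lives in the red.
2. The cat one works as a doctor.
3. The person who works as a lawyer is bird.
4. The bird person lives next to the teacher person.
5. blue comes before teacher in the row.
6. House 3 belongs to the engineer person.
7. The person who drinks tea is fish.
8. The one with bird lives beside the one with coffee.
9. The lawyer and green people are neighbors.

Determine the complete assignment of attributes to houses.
Solution:

House | Profession | Color | Drink | Pet
----------------------------------------
  1   | lawyer | blue | juice | bird
  2   | teacher | green | coffee | dog
  3   | engineer | white | tea | fish
  4   | doctor | red | milk | cat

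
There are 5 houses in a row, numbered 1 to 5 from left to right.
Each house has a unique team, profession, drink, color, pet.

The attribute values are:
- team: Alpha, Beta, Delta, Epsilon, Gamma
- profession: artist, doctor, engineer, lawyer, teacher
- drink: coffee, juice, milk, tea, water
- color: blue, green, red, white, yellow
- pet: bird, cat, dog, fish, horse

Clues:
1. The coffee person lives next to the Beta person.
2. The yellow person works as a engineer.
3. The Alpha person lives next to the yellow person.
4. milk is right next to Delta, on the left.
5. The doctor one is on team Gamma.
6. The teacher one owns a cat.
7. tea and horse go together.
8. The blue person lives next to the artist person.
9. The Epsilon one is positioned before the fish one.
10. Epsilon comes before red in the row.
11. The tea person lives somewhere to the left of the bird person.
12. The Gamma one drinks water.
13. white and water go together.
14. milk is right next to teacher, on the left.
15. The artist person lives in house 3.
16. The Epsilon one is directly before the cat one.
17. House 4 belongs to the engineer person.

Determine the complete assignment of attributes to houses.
Solution:

House | Team | Profession | Drink | Color | Pet
-----------------------------------------------
  1   | Epsilon | lawyer | milk | green | dog
  2   | Delta | teacher | juice | blue | cat
  3   | Alpha | artist | coffee | red | fish
  4   | Beta | engineer | tea | yellow | horse
  5   | Gamma | doctor | water | white | bird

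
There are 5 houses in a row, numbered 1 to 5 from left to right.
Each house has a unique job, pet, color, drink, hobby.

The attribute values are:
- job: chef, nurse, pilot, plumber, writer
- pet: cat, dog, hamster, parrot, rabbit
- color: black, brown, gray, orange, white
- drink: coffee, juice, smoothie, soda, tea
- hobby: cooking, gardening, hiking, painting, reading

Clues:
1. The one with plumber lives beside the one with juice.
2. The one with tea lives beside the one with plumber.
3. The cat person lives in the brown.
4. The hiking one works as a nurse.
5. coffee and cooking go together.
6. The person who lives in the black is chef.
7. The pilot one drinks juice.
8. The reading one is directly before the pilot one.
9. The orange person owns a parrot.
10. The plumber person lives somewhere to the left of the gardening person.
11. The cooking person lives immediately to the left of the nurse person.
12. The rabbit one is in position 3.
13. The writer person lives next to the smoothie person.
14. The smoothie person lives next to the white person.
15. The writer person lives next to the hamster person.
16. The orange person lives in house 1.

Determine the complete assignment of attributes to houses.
Solution:

House | Job | Pet | Color | Drink | Hobby
-----------------------------------------
  1   | writer | parrot | orange | tea | painting
  2   | plumber | hamster | gray | smoothie | reading
  3   | pilot | rabbit | white | juice | gardening
  4   | chef | dog | black | coffee | cooking
  5   | nurse | cat | brown | soda | hiking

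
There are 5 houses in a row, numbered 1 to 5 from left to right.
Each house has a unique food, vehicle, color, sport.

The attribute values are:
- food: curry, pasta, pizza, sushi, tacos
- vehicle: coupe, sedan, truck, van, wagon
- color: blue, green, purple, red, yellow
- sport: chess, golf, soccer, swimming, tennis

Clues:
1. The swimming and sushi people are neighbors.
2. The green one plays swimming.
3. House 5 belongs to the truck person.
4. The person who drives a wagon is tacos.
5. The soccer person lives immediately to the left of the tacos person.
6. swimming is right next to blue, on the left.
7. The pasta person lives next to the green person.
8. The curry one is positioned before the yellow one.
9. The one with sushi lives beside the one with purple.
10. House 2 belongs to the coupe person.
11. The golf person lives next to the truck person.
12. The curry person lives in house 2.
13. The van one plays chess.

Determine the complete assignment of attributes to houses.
Solution:

House | Food | Vehicle | Color | Sport
--------------------------------------
  1   | pasta | van | red | chess
  2   | curry | coupe | green | swimming
  3   | sushi | sedan | blue | soccer
  4   | tacos | wagon | purple | golf
  5   | pizza | truck | yellow | tennis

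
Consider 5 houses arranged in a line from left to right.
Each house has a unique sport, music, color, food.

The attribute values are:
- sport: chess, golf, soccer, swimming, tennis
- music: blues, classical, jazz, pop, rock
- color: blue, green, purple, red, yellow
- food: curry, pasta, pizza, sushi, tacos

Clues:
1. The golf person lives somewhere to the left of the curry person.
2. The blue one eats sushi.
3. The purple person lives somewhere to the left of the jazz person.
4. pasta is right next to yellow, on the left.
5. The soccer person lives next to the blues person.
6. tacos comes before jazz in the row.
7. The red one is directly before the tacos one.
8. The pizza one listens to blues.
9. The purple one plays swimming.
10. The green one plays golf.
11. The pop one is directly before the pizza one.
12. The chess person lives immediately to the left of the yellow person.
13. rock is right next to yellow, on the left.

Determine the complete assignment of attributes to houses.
Solution:

House | Sport | Music | Color | Food
------------------------------------
  1   | chess | rock | red | pasta
  2   | soccer | pop | yellow | tacos
  3   | golf | blues | green | pizza
  4   | swimming | classical | purple | curry
  5   | tennis | jazz | blue | sushi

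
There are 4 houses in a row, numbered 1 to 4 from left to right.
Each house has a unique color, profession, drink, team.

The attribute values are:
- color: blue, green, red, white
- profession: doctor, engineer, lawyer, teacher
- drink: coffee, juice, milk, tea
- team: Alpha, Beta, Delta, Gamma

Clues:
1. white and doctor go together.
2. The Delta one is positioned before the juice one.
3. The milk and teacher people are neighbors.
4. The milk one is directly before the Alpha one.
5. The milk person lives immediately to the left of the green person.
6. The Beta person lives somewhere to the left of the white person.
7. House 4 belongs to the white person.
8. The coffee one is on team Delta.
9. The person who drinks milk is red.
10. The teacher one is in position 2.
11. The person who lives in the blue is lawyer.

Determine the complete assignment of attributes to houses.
Solution:

House | Color | Profession | Drink | Team
-----------------------------------------
  1   | red | engineer | milk | Beta
  2   | green | teacher | tea | Alpha
  3   | blue | lawyer | coffee | Delta
  4   | white | doctor | juice | Gamma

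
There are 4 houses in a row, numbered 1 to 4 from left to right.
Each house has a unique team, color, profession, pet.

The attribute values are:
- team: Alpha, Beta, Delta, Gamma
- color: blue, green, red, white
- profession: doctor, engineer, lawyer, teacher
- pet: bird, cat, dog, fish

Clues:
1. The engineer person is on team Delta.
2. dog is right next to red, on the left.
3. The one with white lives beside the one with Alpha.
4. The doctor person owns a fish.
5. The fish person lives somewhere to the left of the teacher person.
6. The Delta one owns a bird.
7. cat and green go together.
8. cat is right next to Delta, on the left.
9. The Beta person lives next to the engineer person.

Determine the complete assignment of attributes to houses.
Solution:

House | Team | Color | Profession | Pet
---------------------------------------
  1   | Gamma | white | lawyer | dog
  2   | Alpha | red | doctor | fish
  3   | Beta | green | teacher | cat
  4   | Delta | blue | engineer | bird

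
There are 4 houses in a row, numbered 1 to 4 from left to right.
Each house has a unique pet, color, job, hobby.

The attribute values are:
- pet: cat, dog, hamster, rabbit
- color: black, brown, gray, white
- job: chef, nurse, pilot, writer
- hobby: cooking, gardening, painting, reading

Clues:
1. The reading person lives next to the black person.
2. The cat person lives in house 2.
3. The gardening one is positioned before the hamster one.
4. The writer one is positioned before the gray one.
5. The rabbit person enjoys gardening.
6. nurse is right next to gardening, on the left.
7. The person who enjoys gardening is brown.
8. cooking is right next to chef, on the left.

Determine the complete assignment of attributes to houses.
Solution:

House | Pet | Color | Job | Hobby
---------------------------------
  1   | dog | white | writer | reading
  2   | cat | black | nurse | cooking
  3   | rabbit | brown | chef | gardening
  4   | hamster | gray | pilot | painting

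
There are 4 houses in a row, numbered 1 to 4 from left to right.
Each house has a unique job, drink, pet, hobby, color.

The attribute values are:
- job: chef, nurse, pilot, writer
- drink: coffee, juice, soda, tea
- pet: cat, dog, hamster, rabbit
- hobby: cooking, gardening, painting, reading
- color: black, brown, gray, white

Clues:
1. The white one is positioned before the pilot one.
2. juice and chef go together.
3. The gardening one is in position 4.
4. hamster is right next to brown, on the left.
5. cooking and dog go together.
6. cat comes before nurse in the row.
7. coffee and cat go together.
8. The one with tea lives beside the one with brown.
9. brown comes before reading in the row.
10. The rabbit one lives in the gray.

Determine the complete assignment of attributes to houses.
Solution:

House | Job | Drink | Pet | Hobby | Color
-----------------------------------------
  1   | writer | tea | hamster | painting | white
  2   | chef | juice | dog | cooking | brown
  3   | pilot | coffee | cat | reading | black
  4   | nurse | soda | rabbit | gardening | gray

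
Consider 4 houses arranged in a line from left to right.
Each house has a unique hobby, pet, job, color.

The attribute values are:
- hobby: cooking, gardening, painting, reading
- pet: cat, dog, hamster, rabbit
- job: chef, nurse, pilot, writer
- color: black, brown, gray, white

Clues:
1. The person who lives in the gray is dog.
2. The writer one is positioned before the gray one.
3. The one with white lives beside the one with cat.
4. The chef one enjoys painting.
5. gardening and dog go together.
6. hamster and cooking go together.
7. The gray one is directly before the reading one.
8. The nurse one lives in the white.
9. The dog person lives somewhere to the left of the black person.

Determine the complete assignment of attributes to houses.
Solution:

House | Hobby | Pet | Job | Color
---------------------------------
  1   | cooking | hamster | writer | brown
  2   | gardening | dog | pilot | gray
  3   | reading | rabbit | nurse | white
  4   | painting | cat | chef | black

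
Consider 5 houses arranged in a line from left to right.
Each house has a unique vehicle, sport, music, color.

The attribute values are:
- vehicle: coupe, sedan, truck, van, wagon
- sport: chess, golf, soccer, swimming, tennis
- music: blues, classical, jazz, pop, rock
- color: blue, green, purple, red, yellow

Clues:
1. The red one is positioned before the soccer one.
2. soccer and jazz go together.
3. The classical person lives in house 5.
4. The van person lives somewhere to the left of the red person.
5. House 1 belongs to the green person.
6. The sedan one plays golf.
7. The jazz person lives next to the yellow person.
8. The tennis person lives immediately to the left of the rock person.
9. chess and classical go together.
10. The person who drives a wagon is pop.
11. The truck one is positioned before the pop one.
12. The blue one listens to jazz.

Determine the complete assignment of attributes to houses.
Solution:

House | Vehicle | Sport | Music | Color
---------------------------------------
  1   | van | tennis | blues | green
  2   | sedan | golf | rock | red
  3   | truck | soccer | jazz | blue
  4   | wagon | swimming | pop | yellow
  5   | coupe | chess | classical | purple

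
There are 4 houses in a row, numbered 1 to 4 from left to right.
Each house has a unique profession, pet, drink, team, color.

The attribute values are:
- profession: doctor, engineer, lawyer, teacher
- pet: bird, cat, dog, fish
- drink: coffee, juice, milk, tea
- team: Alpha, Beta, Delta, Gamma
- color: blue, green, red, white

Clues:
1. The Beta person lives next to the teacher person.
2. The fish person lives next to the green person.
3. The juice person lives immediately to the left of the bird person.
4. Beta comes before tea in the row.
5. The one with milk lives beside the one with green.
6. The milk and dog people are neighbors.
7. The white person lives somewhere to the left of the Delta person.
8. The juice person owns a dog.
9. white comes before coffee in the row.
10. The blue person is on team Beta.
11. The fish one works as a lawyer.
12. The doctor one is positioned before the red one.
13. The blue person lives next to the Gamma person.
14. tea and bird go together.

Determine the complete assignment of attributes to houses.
Solution:

House | Profession | Pet | Drink | Team | Color
-----------------------------------------------
  1   | lawyer | fish | milk | Beta | blue
  2   | teacher | dog | juice | Gamma | green
  3   | doctor | bird | tea | Alpha | white
  4   | engineer | cat | coffee | Delta | red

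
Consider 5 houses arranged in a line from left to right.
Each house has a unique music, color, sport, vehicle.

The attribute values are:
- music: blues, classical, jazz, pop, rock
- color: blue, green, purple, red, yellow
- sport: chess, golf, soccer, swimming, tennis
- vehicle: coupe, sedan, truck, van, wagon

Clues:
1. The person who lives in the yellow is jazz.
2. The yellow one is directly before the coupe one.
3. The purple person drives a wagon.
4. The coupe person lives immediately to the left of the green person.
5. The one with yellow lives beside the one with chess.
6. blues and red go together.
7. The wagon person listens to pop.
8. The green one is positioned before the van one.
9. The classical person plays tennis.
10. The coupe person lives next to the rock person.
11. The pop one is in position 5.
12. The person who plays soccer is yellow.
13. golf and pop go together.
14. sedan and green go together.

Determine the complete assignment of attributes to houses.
Solution:

House | Music | Color | Sport | Vehicle
---------------------------------------
  1   | jazz | yellow | soccer | truck
  2   | blues | red | chess | coupe
  3   | rock | green | swimming | sedan
  4   | classical | blue | tennis | van
  5   | pop | purple | golf | wagon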